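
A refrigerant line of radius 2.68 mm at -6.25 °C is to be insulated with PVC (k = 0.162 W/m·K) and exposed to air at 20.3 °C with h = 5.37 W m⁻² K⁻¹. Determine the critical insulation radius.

For a cylinder, r_cr = k_ins/h = 0.162/5.37 = 0.0302 m = 3.02 cm

r_cr = 3.02 cm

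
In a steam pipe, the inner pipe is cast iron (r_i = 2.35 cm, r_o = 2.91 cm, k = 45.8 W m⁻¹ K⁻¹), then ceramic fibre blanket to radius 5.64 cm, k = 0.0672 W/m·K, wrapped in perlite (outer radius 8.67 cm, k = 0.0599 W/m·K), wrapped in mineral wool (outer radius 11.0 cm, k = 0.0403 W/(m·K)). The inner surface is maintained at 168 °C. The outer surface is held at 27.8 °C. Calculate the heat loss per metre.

Q' = 38.4 W/m

Resistance network (inner→outer):
  R'_cast iron = ln(0.0291/0.0235)/(2πk) = 0.2137/(2π·45.8) = 7.427×10^-4 m·K/W
  R'_ceramic fibre blanket = ln(0.0564/0.0291)/(2πk) = 0.6617/(2π·0.0672) = 1.567 m·K/W
  R'_perlite = ln(0.0867/0.0564)/(2πk) = 0.4300/(2π·0.0599) = 1.142 m·K/W
  R'_mineral wool = ln(0.110/0.0867)/(2πk) = 0.2380/(2π·0.0403) = 0.9400 m·K/W
ΣR = 7.427×10^-4 + 1.567 + 1.142 + 0.9400 = 3.650 m·K/W
Q' = ΔT/ΣR = (168 °C − 27.8 °C)/3.650 = 38.4 W/m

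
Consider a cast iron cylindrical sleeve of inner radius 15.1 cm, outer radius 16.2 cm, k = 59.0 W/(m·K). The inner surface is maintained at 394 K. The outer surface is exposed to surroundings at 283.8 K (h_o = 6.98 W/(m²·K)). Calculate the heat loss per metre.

Q' = 782 W/m

Treat each layer as a resistance in series:
  R'_cast iron = ln(0.162/0.151)/(2πk) = 0.07032/(2π·59.0) = 1.897×10^-4 m·K/W
  R'_conv,out = 1/(2πr h) = 1/(2π·0.162·6.98) = 0.1408 m·K/W
ΣR = 1.897×10^-4 + 0.1408 = 0.1410 m·K/W
Q' = ΔT/ΣR = (394 K − 283.8 K)/0.1410 = 782 W/m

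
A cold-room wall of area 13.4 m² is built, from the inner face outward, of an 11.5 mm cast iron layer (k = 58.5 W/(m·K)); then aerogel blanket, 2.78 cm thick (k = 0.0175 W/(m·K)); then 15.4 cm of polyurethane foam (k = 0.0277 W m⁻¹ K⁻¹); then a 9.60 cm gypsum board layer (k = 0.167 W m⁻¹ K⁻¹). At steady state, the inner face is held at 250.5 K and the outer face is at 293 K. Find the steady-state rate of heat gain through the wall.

Q = 73.7 W

Series thermal resistances, inner to outer:
  R_cast iron = L/(kA) = 0.0115/(58.5·13.4) = 1.467×10^-5 K/W
  R_aerogel blanket = L/(kA) = 0.0278/(0.0175·13.4) = 0.1186 K/W
  R_polyurethane foam = L/(kA) = 0.154/(0.0277·13.4) = 0.4149 K/W
  R_gypsum board = L/(kA) = 0.0960/(0.167·13.4) = 0.04290 K/W
ΣR = 1.467×10^-5 + 0.1186 + 0.4149 + 0.04290 = 0.5764 K/W
Q = ΔT/ΣR = (250.5 K − 293 K)/0.5764 = -73.7 W
(Negative Q ⇒ heat flows inward; heat gain = 73.7 W.)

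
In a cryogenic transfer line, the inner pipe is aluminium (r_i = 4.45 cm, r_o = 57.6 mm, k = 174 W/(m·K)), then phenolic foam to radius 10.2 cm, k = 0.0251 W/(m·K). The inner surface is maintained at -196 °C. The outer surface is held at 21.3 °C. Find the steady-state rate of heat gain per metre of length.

Resistance network (inner→outer):
  R'_aluminium = ln(0.0576/0.0445)/(2πk) = 0.2580/(2π·174) = 2.360×10^-4 m·K/W
  R'_phenolic foam = ln(0.102/0.0576)/(2πk) = 0.5715/(2π·0.0251) = 3.623 m·K/W
ΣR = 2.360×10^-4 + 3.623 = 3.623 m·K/W
Q' = ΔT/ΣR = (-196 °C − 21.3 °C)/3.623 = -60.0 W/m
(Negative Q' ⇒ heat flows inward; heat gain = 60.0 W/m.)

Q' = 60.0 W/m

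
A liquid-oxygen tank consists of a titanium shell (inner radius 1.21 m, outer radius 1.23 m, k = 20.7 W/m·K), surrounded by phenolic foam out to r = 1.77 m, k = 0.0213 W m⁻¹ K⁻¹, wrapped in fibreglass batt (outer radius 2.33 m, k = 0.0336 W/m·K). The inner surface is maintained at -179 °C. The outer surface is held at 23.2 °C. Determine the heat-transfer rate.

Series thermal resistances, inner to outer:
  R_titanium = (1/1.21 − 1/1.23)/(4πk) = 0.01344/(4π·20.7) = 5.166×10^-5 K/W
  R_phenolic foam = (1/1.23 − 1/1.77)/(4πk) = 0.2480/(4π·0.0213) = 0.9267 K/W
  R_fibreglass batt = (1/1.77 − 1/2.33)/(4πk) = 0.1358/(4π·0.0336) = 0.3216 K/W
ΣR = 5.166×10^-5 + 0.9267 + 0.3216 = 1.248 K/W
Q = ΔT/ΣR = (-179 °C − 23.2 °C)/1.248 = -162 W
(Negative Q ⇒ heat flows inward; heat gain = 162 W.)

Q = 162 W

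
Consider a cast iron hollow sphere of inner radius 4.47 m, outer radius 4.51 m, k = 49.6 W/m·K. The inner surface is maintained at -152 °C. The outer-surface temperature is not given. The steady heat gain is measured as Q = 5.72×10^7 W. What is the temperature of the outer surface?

Sum the resistances:
  R_cast iron = (1/4.47 − 1/4.51)/(4πk) = 0.001984/(4π·49.6) = 3.183×10^-6 K/W
ΣR = 3.183×10^-6 K/W
ΔT = Q·ΣR = 5.72×10^7 × 3.183×10^-6 = 182.1 K
Heat flows inward, so T_out = T_in + ΔT = -152 + 182.1 = 30.1 °C

T_out = 30.1 °C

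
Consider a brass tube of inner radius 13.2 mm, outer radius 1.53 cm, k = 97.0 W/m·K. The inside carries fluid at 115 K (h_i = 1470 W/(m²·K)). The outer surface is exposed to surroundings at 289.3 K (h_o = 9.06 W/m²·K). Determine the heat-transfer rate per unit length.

Series thermal resistances, inner to outer:
  R'_conv,in = 1/(2πr h) = 1/(2π·0.0132·1470) = 0.008202 m·K/W
  R'_brass = ln(0.0153/0.0132)/(2πk) = 0.1476/(2π·97.0) = 2.422×10^-4 m·K/W
  R'_conv,out = 1/(2πr h) = 1/(2π·0.0153·9.06) = 1.148 m·K/W
ΣR = 0.008202 + 2.422×10^-4 + 1.148 = 1.156 m·K/W
Q' = ΔT/ΣR = (115 K − 289.3 K)/1.156 = -151 W/m
(Negative Q' ⇒ heat flows inward; heat gain = 151 W/m.)

Q' = 151 W/m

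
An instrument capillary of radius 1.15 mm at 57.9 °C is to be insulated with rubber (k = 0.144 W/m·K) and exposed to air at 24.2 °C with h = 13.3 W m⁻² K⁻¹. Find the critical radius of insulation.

r_cr = 1.08 cm

For a cylinder, r_cr = k_ins/h = 0.144/13.3 = 0.0108 m = 1.08 cm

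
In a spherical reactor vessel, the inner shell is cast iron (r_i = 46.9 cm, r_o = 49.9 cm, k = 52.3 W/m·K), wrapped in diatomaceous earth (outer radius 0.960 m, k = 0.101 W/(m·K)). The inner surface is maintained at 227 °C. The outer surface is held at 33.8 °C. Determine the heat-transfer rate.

Q = 255 W

Resistance network (inner→outer):
  R_cast iron = (1/0.469 − 1/0.499)/(4πk) = 0.1282/(4π·52.3) = 1.950×10^-4 K/W
  R_diatomaceous earth = (1/0.499 − 1/0.960)/(4πk) = 0.9623/(4π·0.101) = 0.7582 K/W
ΣR = 1.950×10^-4 + 0.7582 = 0.7584 K/W
Q = ΔT/ΣR = (227 °C − 33.8 °C)/0.7584 = 255 W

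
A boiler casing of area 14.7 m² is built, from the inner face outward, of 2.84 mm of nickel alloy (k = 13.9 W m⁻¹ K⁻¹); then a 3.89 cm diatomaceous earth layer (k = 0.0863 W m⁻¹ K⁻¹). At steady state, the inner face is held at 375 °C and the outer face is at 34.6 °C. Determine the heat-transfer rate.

Treat each layer as a resistance in series:
  R_nickel alloy = L/(kA) = 0.00284/(13.9·14.7) = 1.390×10^-5 K/W
  R_diatomaceous earth = L/(kA) = 0.0389/(0.0863·14.7) = 0.03066 K/W
ΣR = 1.390×10^-5 + 0.03066 = 0.03067 K/W
Q = ΔT/ΣR = (375 °C − 34.6 °C)/0.03067 = 11100 W

Q = 11.1 kW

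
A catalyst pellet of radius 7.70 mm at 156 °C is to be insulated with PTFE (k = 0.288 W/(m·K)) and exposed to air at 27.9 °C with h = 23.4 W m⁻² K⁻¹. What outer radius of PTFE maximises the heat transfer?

For a sphere, r_cr = 2k_ins/h = 2·0.288/23.4 = 0.0246 m = 2.46 cm

r_cr = 2.46 cm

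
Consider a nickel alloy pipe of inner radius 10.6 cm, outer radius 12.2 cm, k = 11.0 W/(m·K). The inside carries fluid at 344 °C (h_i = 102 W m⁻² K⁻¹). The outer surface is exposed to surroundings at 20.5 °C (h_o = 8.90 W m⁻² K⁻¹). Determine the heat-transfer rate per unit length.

Treat each layer as a resistance in series:
  R'_conv,in = 1/(2πr h) = 1/(2π·0.106·102) = 0.01472 m·K/W
  R'_nickel alloy = ln(0.122/0.106)/(2πk) = 0.1406/(2π·11.0) = 0.002034 m·K/W
  R'_conv,out = 1/(2πr h) = 1/(2π·0.122·8.90) = 0.1466 m·K/W
ΣR = 0.01472 + 0.002034 + 0.1466 = 0.1634 m·K/W
Q' = ΔT/ΣR = (344 °C − 20.5 °C)/0.1634 = 1980 W/m

Q' = 1980 W/m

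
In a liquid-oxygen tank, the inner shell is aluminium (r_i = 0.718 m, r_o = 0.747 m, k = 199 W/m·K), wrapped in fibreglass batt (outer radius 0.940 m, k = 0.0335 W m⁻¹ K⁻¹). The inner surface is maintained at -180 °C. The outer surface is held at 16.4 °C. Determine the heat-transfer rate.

Q = 301 W

Treat each layer as a resistance in series:
  R_aluminium = (1/0.718 − 1/0.747)/(4πk) = 0.05407/(4π·199) = 2.162×10^-5 K/W
  R_fibreglass batt = (1/0.747 − 1/0.940)/(4πk) = 0.2749/(4π·0.0335) = 0.6529 K/W
ΣR = 2.162×10^-5 + 0.6529 = 0.6529 K/W
Q = ΔT/ΣR = (-180 °C − 16.4 °C)/0.6529 = -301 W
(Negative Q ⇒ heat flows inward; heat gain = 301 W.)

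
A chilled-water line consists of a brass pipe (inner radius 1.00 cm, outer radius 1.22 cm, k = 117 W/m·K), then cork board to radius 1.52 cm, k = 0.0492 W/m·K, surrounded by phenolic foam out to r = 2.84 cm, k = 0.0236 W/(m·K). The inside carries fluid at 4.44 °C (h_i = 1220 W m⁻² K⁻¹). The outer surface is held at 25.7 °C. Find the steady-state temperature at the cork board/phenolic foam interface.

T = 7.56 °C

Resistance network (inner→outer):
  R'_conv,in = 1/(2πr h) = 1/(2π·0.0100·1220) = 0.01305 m·K/W
  R'_brass = ln(0.0122/0.0100)/(2πk) = 0.1989/(2π·117) = 2.705×10^-4 m·K/W
  R'_cork board = ln(0.0152/0.0122)/(2πk) = 0.2199/(2π·0.0492) = 0.7112 m·K/W
  R'_phenolic foam = ln(0.0284/0.0152)/(2πk) = 0.6251/(2π·0.0236) = 4.216 m·K/W
ΣR = 0.01305 + 2.705×10^-4 + 0.7112 + 4.216 = 4.941 m·K/W
Q' = ΔT/ΣR = (4.44 °C − 25.7 °C)/4.941 = -4.303 W/m
From the inner boundary to the cork board/phenolic foam interface, ΣR_partial = 0.7245 m·K/W.
T_interface = T_in − Q'·ΣR_partial = 4.44 °C − (-4.303)(0.7245) = 7.56 °C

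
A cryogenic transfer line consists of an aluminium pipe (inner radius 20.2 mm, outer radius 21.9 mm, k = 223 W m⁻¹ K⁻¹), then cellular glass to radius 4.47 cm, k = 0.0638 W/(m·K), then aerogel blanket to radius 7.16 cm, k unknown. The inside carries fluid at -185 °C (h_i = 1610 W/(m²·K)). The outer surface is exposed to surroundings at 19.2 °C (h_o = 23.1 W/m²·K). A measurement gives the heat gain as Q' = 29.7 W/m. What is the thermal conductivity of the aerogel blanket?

k = 0.0150 W/m·K

ΣR = ΔT/Q' = |-185 − 19.2|/29.7 = 6.875 m·K/W
Known resistances:
  R'_conv,in = 1/(2πr h) = 1/(2π·0.0202·1610) = 0.004894 m·K/W
  R'_aluminium = ln(0.0219/0.0202)/(2πk) = 0.08080/(2π·223) = 5.767×10^-5 m·K/W
  R'_cellular glass = ln(0.0447/0.0219)/(2πk) = 0.7135/(2π·0.0638) = 1.780 m·K/W
  R'_conv,out = 1/(2πr h) = 1/(2π·0.0716·23.1) = 0.09623 m·K/W
R_aerogel blanket = ΣR − ΣR_known = 6.875 − 1.881 = 4.994 m·K/W
ln(r₂/r₁)/(2πk) = 4.994 ⇒ k = 0.4711/(2π·4.994) = 0.0150 W/m·K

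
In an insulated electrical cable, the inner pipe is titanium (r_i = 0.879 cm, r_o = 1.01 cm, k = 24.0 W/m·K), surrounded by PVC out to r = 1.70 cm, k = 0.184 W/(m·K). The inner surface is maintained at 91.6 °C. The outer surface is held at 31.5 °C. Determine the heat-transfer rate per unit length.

Treat each layer as a resistance in series:
  R'_titanium = ln(0.0101/0.00879)/(2πk) = 0.1389/(2π·24.0) = 9.212×10^-4 m·K/W
  R'_PVC = ln(0.0170/0.0101)/(2πk) = 0.5207/(2π·0.184) = 0.4504 m·K/W
ΣR = 9.212×10^-4 + 0.4504 = 0.4513 m·K/W
Q' = ΔT/ΣR = (91.6 °C − 31.5 °C)/0.4513 = 133 W/m

Q' = 133 W/m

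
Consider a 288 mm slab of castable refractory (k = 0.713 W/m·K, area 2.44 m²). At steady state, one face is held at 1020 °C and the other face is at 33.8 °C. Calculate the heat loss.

Q = 5.96 kW

Q = kA·ΔT/L = 0.713 × 2.44 × |1020 °C − 33.8 °C| / 0.288 = 5960 W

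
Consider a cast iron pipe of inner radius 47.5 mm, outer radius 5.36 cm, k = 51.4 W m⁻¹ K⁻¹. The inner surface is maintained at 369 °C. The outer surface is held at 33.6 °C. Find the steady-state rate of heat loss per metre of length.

Q' = 897 kW/m

Q' = 2πk·ΔT/ln(r₂/r₁) = 2π × 51.4 × 335.4 / ln(0.0536/0.0475) = 8.97×10^5 W/m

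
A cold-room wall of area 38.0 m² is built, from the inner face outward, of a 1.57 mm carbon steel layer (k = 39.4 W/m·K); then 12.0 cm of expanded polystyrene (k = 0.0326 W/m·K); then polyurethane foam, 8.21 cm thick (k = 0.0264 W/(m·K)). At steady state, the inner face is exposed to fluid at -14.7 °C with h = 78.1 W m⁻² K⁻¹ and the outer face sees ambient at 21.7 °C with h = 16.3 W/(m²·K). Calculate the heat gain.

Q = 201 W

Resistance network (inner→outer):
  R_conv,in = 1/(hA) = 1/(78.1·38.0) = 3.369×10^-4 K/W
  R_carbon steel = L/(kA) = 0.00157/(39.4·38.0) = 1.049×10^-6 K/W
  R_expanded polystyrene = L/(kA) = 0.120/(0.0326·38.0) = 0.09687 K/W
  R_polyurethane foam = L/(kA) = 0.0821/(0.0264·38.0) = 0.08184 K/W
  R_conv,out = 1/(hA) = 1/(16.3·38.0) = 0.001614 K/W
ΣR = 3.369×10^-4 + 1.049×10^-6 + 0.09687 + 0.08184 + 0.001614 = 0.1807 K/W
Q = ΔT/ΣR = (-14.7 °C − 21.7 °C)/0.1807 = -201 W
(Negative Q ⇒ heat flows inward; heat gain = 201 W.)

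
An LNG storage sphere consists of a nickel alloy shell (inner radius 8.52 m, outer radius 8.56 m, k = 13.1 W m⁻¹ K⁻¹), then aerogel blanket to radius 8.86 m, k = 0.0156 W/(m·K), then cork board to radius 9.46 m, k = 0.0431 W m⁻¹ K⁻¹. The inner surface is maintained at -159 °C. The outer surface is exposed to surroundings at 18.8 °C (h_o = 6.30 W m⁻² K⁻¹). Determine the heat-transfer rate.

Q = 5.30 kW

Resistance network (inner→outer):
  R_nickel alloy = (1/8.52 − 1/8.56)/(4πk) = 5.485×10^-4/(4π·13.1) = 3.332×10^-6 K/W
  R_aerogel blanket = (1/8.56 − 1/8.86)/(4πk) = 0.003956/(4π·0.0156) = 0.02018 K/W
  R_cork board = (1/8.86 − 1/9.46)/(4πk) = 0.007159/(4π·0.0431) = 0.01322 K/W
  R_conv,out = 1/(4πr²h) = 1/(4π·9.46²·6.30) = 1.411×10^-4 K/W
ΣR = 3.332×10^-6 + 0.02018 + 0.01322 + 1.411×10^-4 = 0.03354 K/W
Q = ΔT/ΣR = (-159 °C − 18.8 °C)/0.03354 = -5300 W
(Negative Q ⇒ heat flows inward; heat gain = 5300 W.)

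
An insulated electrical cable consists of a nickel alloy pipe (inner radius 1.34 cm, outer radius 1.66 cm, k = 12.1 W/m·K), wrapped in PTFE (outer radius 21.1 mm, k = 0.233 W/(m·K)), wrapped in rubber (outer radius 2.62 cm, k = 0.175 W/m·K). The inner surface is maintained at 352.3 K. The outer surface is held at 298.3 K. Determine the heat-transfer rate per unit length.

Series thermal resistances, inner to outer:
  R'_nickel alloy = ln(0.0166/0.0134)/(2πk) = 0.2141/(2π·12.1) = 0.002817 m·K/W
  R'_PTFE = ln(0.0211/0.0166)/(2πk) = 0.2399/(2π·0.233) = 0.1638 m·K/W
  R'_rubber = ln(0.0262/0.0211)/(2πk) = 0.2165/(2π·0.175) = 0.1969 m·K/W
ΣR = 0.002817 + 0.1638 + 0.1969 = 0.3635 m·K/W
Q' = ΔT/ΣR = (352.3 K − 298.3 K)/0.3635 = 149 W/m

Q' = 149 W/m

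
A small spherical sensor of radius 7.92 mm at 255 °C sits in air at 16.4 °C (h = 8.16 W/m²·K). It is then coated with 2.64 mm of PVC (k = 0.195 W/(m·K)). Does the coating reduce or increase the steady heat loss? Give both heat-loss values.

increases: 1.53 → 2.38 W

Critical radius for a sphere: r_cr = 2k/h = 0.0478 m = 4.78 cm.
Outer radius after coating: r₂ = 0.00792 + 0.00264 = 0.01056 m.
Since r₁ < r_cr and r₂ ≤ r_cr, the coating moves toward the maximum at r_cr — heat loss rises.
Bare: R = 1/(4πr₁²h) = 155.5 K/W; Q = 238.6/155.5 = 1.53 W.
Coated: R = R_cond + R_conv = 100.3 K/W; Q = 238.6/100.3 = 2.38 W.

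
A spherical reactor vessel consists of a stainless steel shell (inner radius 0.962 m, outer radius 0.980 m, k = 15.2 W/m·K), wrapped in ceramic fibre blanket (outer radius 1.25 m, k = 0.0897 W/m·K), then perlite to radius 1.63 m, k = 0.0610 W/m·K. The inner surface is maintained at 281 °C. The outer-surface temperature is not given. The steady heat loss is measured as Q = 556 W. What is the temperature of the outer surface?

T_out = 37.0 °C

Sum the resistances:
  R_stainless steel = (1/0.962 − 1/0.980)/(4πk) = 0.01909/(4π·15.2) = 9.996×10^-5 K/W
  R_ceramic fibre blanket = (1/0.980 − 1/1.25)/(4πk) = 0.2204/(4π·0.0897) = 0.1955 K/W
  R_perlite = (1/1.25 − 1/1.63)/(4πk) = 0.1865/(4π·0.0610) = 0.2433 K/W
ΣR = 0.4389 K/W
ΔT = Q·ΣR = 556 × 0.4389 = 244.0 K
Heat flows outward, so T_out = T_in − ΔT = 281 − 244.0 = 37.0 °C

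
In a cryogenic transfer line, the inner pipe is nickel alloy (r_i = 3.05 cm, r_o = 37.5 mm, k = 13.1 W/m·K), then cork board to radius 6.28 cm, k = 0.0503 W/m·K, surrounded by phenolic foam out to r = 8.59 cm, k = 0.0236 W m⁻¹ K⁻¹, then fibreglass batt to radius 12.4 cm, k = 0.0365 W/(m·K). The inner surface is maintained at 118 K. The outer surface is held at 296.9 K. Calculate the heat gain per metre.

Q' = 33.5 W/m

Resistance network (inner→outer):
  R'_nickel alloy = ln(0.0375/0.0305)/(2πk) = 0.2066/(2π·13.1) = 0.002510 m·K/W
  R'_cork board = ln(0.0628/0.0375)/(2πk) = 0.5156/(2π·0.0503) = 1.631 m·K/W
  R'_phenolic foam = ln(0.0859/0.0628)/(2πk) = 0.3132/(2π·0.0236) = 2.112 m·K/W
  R'_fibreglass batt = ln(0.124/0.0859)/(2πk) = 0.3671/(2π·0.0365) = 1.601 m·K/W
ΣR = 0.002510 + 1.631 + 2.112 + 1.601 = 5.347 m·K/W
Q' = ΔT/ΣR = (118 K − 296.9 K)/5.347 = -33.5 W/m
(Negative Q' ⇒ heat flows inward; heat gain = 33.5 W/m.)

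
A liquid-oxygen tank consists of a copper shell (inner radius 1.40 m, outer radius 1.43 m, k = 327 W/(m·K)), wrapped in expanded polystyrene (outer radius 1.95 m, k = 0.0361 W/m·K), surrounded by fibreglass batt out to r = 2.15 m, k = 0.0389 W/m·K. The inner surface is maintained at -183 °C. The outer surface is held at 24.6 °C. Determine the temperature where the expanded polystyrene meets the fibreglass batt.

Series thermal resistances, inner to outer:
  R_copper = (1/1.40 − 1/1.43)/(4πk) = 0.01499/(4π·327) = 3.647×10^-6 K/W
  R_expanded polystyrene = (1/1.43 − 1/1.95)/(4πk) = 0.1865/(4π·0.0361) = 0.4111 K/W
  R_fibreglass batt = (1/1.95 − 1/2.15)/(4πk) = 0.04770/(4π·0.0389) = 0.09759 K/W
ΣR = 3.647×10^-6 + 0.4111 + 0.09759 = 0.5087 K/W
Q = ΔT/ΣR = (-183 °C − 24.6 °C)/0.5087 = -408.1 W
From the inner boundary to the expanded polystyrene/fibreglass batt interface, ΣR_partial = 0.4111 K/W.
T_interface = T_in − Q·ΣR_partial = -183 °C − (-408.1)(0.4111) = -15.2 °C

T = -15.2 °C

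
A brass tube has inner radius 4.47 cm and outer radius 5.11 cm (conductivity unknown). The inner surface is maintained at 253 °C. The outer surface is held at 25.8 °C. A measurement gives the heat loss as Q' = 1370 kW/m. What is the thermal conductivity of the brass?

ΣR = ΔT/Q' = |253 − 25.8|/1.37×10^6 = 1.658×10^-4 m·K/W
ln(r₂/r₁)/(2πk) = 1.658×10^-4 ⇒ k = 0.1338/(2π·1.658×10^-4) = 128 W/m·K

k = 128 W/m·K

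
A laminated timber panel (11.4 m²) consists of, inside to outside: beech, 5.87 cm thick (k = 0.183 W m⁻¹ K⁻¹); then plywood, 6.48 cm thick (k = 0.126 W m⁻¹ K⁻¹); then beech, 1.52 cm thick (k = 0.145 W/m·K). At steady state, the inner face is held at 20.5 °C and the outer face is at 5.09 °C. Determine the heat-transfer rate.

Resistance network (inner→outer):
  R_beech = L/(kA) = 0.0587/(0.183·11.4) = 0.02814 K/W
  R_plywood = L/(kA) = 0.0648/(0.126·11.4) = 0.04511 K/W
  R_beech = L/(kA) = 0.0152/(0.145·11.4) = 0.009195 K/W
ΣR = 0.02814 + 0.04511 + 0.009195 = 0.08244 K/W
Q = ΔT/ΣR = (20.5 °C − 5.09 °C)/0.08244 = 187 W

Q = 187 W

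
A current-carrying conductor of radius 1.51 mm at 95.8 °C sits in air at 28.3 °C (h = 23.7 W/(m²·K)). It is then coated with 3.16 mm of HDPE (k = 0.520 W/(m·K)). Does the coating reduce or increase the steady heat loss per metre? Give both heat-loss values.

Critical radius for a cylinder: r_cr = k/h = 0.0219 m = 2.19 cm.
Outer radius after coating: r₂ = 0.00151 + 0.00316 = 0.00467 m.
Since r₁ < r_cr and r₂ ≤ r_cr, the coating moves toward the maximum at r_cr — heat loss rises.
Bare: R = 1/(2πr₁h) = 4.447 m·K/W; Q = 67.5/4.447 = 15.2 W/m.
Coated: R = R_cond + R_conv = 1.784 m·K/W; Q = 67.5/1.784 = 37.8 W/m.

increases: 15.2 → 37.8 W/m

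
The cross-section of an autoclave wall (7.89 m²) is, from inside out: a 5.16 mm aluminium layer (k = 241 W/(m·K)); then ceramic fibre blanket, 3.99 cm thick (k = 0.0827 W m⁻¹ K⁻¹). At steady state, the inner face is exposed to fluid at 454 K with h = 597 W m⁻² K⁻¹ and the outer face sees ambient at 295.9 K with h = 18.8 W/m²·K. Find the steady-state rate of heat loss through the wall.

Series thermal resistances, inner to outer:
  R_conv,in = 1/(hA) = 1/(597·7.89) = 2.123×10^-4 K/W
  R_aluminium = L/(kA) = 0.00516/(241·7.89) = 2.714×10^-6 K/W
  R_ceramic fibre blanket = L/(kA) = 0.0399/(0.0827·7.89) = 0.06115 K/W
  R_conv,out = 1/(hA) = 1/(18.8·7.89) = 0.006742 K/W
ΣR = 2.123×10^-4 + 2.714×10^-6 + 0.06115 + 0.006742 = 0.06811 K/W
Q = ΔT/ΣR = (454 K − 295.9 K)/0.06811 = 2320 W

Q = 2320 W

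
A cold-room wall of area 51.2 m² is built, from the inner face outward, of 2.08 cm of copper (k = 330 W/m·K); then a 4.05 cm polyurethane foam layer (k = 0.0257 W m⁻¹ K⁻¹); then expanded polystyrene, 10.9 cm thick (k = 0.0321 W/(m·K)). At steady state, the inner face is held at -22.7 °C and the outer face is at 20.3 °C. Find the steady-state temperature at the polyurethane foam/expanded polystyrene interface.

T = -9.07 °C

Treat each layer as a resistance in series:
  R_copper = L/(kA) = 0.0208/(330·51.2) = 1.231×10^-6 K/W
  R_polyurethane foam = L/(kA) = 0.0405/(0.0257·51.2) = 0.03078 K/W
  R_expanded polystyrene = L/(kA) = 0.109/(0.0321·51.2) = 0.06632 K/W
ΣR = 1.231×10^-6 + 0.03078 + 0.06632 = 0.09710 K/W
Q = ΔT/ΣR = (-22.7 °C − 20.3 °C)/0.09710 = -442.8 W
From the inner boundary to the polyurethane foam/expanded polystyrene interface, ΣR_partial = 0.03078 K/W.
T_interface = T_in − Q·ΣR_partial = -22.7 °C − (-442.8)(0.03078) = -9.07 °C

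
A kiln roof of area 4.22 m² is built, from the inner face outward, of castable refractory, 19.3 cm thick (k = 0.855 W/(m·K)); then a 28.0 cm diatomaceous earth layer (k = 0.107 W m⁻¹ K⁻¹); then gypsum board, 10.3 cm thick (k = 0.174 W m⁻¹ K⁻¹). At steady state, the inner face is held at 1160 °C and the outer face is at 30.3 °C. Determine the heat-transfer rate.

Resistance network (inner→outer):
  R_castable refractory = L/(kA) = 0.193/(0.855·4.22) = 0.05349 K/W
  R_diatomaceous earth = L/(kA) = 0.280/(0.107·4.22) = 0.6201 K/W
  R_gypsum board = L/(kA) = 0.103/(0.174·4.22) = 0.1403 K/W
ΣR = 0.05349 + 0.6201 + 0.1403 = 0.8139 K/W
Q = ΔT/ΣR = (1160 °C − 30.3 °C)/0.8139 = 1390 W

Q = 1390 W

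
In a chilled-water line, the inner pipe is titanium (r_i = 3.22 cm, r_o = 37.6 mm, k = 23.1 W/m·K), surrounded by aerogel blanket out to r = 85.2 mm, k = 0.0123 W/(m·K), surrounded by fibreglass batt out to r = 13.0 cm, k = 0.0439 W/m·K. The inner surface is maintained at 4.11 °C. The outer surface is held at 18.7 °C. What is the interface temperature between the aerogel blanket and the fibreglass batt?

Resistance network (inner→outer):
  R'_titanium = ln(0.0376/0.0322)/(2πk) = 0.1550/(2π·23.1) = 0.001068 m·K/W
  R'_aerogel blanket = ln(0.0852/0.0376)/(2πk) = 0.8180/(2π·0.0123) = 10.58 m·K/W
  R'_fibreglass batt = ln(0.130/0.0852)/(2πk) = 0.4225/(2π·0.0439) = 1.532 m·K/W
ΣR = 0.001068 + 10.58 + 1.532 = 12.11 m·K/W
Q' = ΔT/ΣR = (4.11 °C − 18.7 °C)/12.11 = -1.205 W/m
From the inner boundary to the aerogel blanket/fibreglass batt interface, ΣR_partial = 10.58 m·K/W.
T_interface = T_in − Q'·ΣR_partial = 4.11 °C − (-1.205)(10.58) = 16.9 °C

T = 16.9 °C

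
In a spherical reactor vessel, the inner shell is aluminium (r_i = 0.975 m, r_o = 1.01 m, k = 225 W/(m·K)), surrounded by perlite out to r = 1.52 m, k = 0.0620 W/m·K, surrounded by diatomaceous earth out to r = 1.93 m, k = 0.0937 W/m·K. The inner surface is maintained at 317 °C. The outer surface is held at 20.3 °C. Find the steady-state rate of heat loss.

Q = 544 W

Series thermal resistances, inner to outer:
  R_aluminium = (1/0.975 − 1/1.01)/(4πk) = 0.03554/(4π·225) = 1.257×10^-5 K/W
  R_perlite = (1/1.01 − 1/1.52)/(4πk) = 0.3322/(4π·0.0620) = 0.4264 K/W
  R_diatomaceous earth = (1/1.52 − 1/1.93)/(4πk) = 0.1398/(4π·0.0937) = 0.1187 K/W
ΣR = 1.257×10^-5 + 0.4264 + 0.1187 = 0.5451 K/W
Q = ΔT/ΣR = (317 °C − 20.3 °C)/0.5451 = 544 W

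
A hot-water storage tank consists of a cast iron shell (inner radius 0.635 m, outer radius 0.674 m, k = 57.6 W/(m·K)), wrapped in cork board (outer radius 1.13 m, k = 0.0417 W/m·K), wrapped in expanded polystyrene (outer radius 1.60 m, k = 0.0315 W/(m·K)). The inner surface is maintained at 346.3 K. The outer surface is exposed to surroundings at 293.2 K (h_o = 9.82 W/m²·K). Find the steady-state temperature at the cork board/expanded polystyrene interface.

Resistance network (inner→outer):
  R_cast iron = (1/0.635 − 1/0.674)/(4πk) = 0.09112/(4π·57.6) = 1.259×10^-4 K/W
  R_cork board = (1/0.674 − 1/1.13)/(4πk) = 0.5987/(4π·0.0417) = 1.143 K/W
  R_expanded polystyrene = (1/1.13 − 1/1.60)/(4πk) = 0.2600/(4π·0.0315) = 0.6567 K/W
  R_conv,out = 1/(4πr²h) = 1/(4π·1.60²·9.82) = 0.003165 K/W
ΣR = 1.259×10^-4 + 1.143 + 0.6567 + 0.003165 = 1.803 K/W
Q = ΔT/ΣR = (346.3 K − 293.2 K)/1.803 = 29.45 W
From the inner boundary to the cork board/expanded polystyrene interface, ΣR_partial = 1.143 K/W.
T_interface = T_in − Q·ΣR_partial = 346.3 K − (29.45)(1.143) = 312.6 K

T = 312.6 K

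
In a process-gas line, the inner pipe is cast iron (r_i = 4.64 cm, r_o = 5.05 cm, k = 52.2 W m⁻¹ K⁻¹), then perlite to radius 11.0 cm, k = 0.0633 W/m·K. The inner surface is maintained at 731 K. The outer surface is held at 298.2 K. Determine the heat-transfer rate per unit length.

Q' = 221 W/m

Series thermal resistances, inner to outer:
  R'_cast iron = ln(0.0505/0.0464)/(2πk) = 0.08467/(2π·52.2) = 2.582×10^-4 m·K/W
  R'_perlite = ln(0.110/0.0505)/(2πk) = 0.7785/(2π·0.0633) = 1.957 m·K/W
ΣR = 2.582×10^-4 + 1.957 = 1.957 m·K/W
Q' = ΔT/ΣR = (731 K − 298.2 K)/1.957 = 221 W/m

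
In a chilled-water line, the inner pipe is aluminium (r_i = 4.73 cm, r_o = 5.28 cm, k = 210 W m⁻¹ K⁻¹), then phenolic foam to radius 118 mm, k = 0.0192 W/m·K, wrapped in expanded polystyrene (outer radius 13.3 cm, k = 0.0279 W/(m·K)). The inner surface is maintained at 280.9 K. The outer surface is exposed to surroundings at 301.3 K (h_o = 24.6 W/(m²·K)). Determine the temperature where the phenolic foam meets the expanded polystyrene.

Series thermal resistances, inner to outer:
  R'_aluminium = ln(0.0528/0.0473)/(2πk) = 0.1100/(2π·210) = 8.337×10^-5 m·K/W
  R'_phenolic foam = ln(0.118/0.0528)/(2πk) = 0.8042/(2π·0.0192) = 6.666 m·K/W
  R'_expanded polystyrene = ln(0.133/0.118)/(2πk) = 0.1197/(2π·0.0279) = 0.6826 m·K/W
  R'_conv,out = 1/(2πr h) = 1/(2π·0.133·24.6) = 0.04864 m·K/W
ΣR = 8.337×10^-5 + 6.666 + 0.6826 + 0.04864 = 7.397 m·K/W
Q' = ΔT/ΣR = (280.9 K − 301.3 K)/7.397 = -2.758 W/m
From the inner boundary to the phenolic foam/expanded polystyrene interface, ΣR_partial = 6.666 m·K/W.
T_interface = T_in − Q'·ΣR_partial = 280.9 K − (-2.758)(6.666) = 299.3 K

T = 299.3 K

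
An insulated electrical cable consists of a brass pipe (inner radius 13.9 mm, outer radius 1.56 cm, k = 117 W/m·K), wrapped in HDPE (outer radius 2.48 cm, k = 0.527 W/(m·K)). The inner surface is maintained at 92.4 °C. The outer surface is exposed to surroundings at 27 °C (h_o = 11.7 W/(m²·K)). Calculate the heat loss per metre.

Series thermal resistances, inner to outer:
  R'_brass = ln(0.0156/0.0139)/(2πk) = 0.1154/(2π·117) = 1.570×10^-4 m·K/W
  R'_HDPE = ln(0.0248/0.0156)/(2πk) = 0.4636/(2π·0.527) = 0.1400 m·K/W
  R'_conv,out = 1/(2πr h) = 1/(2π·0.0248·11.7) = 0.5485 m·K/W
ΣR = 1.570×10^-4 + 0.1400 + 0.5485 = 0.6887 m·K/W
Q' = ΔT/ΣR = (92.4 °C − 27 °C)/0.6887 = 95.0 W/m

Q' = 95.0 W/m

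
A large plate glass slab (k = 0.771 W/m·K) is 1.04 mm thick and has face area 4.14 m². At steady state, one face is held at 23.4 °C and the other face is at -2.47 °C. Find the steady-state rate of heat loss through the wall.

Q = 79.4 kW

Q = kA·ΔT/L = 0.771 × 4.14 × |23.4 °C − -2.47 °C| / 0.00104 = 79400 W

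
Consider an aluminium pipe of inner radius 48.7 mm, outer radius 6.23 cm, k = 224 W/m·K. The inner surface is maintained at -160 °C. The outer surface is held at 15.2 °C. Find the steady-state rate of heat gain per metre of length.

Q' = 1.00×10^6 W/m

Q' = 2πk·ΔT/ln(r₂/r₁) = 2π × 224 × 175.2 / ln(0.0623/0.0487) = 1.00×10^6 W/m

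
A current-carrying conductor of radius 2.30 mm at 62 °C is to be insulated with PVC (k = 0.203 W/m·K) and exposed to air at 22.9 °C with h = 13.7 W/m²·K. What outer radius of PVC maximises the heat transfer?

For a cylinder, r_cr = k_ins/h = 0.203/13.7 = 0.0148 m = 1.48 cm

r_cr = 1.48 cm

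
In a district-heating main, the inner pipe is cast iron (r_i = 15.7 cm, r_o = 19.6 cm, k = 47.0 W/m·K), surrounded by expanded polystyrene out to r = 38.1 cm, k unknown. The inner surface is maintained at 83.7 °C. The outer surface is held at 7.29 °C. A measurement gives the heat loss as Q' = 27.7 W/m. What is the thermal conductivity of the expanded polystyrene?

k = 0.0384 W/m·K

ΣR = ΔT/Q' = |83.7 − 7.29|/27.7 = 2.758 m·K/W
Known resistances:
  R'_cast iron = ln(0.196/0.157)/(2πk) = 0.2219/(2π·47.0) = 7.513×10^-4 m·K/W
R_expanded polystyrene = ΣR − ΣR_known = 2.758 − 7.513×10^-4 = 2.757 m·K/W
ln(r₂/r₁)/(2πk) = 2.757 ⇒ k = 0.6647/(2π·2.757) = 0.0384 W/m·K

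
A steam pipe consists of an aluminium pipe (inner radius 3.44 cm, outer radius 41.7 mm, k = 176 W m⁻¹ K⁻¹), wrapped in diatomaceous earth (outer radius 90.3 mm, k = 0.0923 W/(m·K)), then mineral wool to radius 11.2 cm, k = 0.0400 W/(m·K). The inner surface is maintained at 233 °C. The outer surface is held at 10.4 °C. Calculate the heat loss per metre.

Resistance network (inner→outer):
  R'_aluminium = ln(0.0417/0.0344)/(2πk) = 0.1924/(2π·176) = 1.740×10^-4 m·K/W
  R'_diatomaceous earth = ln(0.0903/0.0417)/(2πk) = 0.7726/(2π·0.0923) = 1.332 m·K/W
  R'_mineral wool = ln(0.112/0.0903)/(2πk) = 0.2154/(2π·0.0400) = 0.8569 m·K/W
ΣR = 1.740×10^-4 + 1.332 + 0.8569 = 2.189 m·K/W
Q' = ΔT/ΣR = (233 °C − 10.4 °C)/2.189 = 102 W/m

Q' = 102 W/m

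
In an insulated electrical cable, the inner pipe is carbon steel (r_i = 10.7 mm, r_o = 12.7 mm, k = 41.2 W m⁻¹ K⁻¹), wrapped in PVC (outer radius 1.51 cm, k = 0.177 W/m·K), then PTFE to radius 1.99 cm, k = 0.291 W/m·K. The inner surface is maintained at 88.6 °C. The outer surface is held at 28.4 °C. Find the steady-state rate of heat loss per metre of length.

Series thermal resistances, inner to outer:
  R'_carbon steel = ln(0.0127/0.0107)/(2πk) = 0.1714/(2π·41.2) = 6.620×10^-4 m·K/W
  R'_PVC = ln(0.0151/0.0127)/(2πk) = 0.1731/(2π·0.177) = 0.1556 m·K/W
  R'_PTFE = ln(0.0199/0.0151)/(2πk) = 0.2760/(2π·0.291) = 0.1510 m·K/W
ΣR = 6.620×10^-4 + 0.1556 + 0.1510 = 0.3073 m·K/W
Q' = ΔT/ΣR = (88.6 °C − 28.4 °C)/0.3073 = 196 W/m

Q' = 196 W/m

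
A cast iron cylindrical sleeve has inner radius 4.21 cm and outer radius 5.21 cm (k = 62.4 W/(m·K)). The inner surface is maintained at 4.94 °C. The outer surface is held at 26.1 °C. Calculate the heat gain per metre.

Q' = 38.9 kW/m

Q' = 2πk·ΔT/ln(r₂/r₁) = 2π × 62.4 × 21.16 / ln(0.0521/0.0421) = 38900 W/m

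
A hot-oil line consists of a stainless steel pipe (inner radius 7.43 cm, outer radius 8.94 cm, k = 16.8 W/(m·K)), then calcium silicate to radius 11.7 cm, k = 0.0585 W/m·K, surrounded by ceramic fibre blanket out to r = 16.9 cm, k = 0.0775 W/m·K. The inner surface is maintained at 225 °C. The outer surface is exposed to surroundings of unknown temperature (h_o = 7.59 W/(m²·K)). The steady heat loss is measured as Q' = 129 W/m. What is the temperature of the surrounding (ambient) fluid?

Sum the resistances:
  R'_stainless steel = ln(0.0894/0.0743)/(2πk) = 0.1850/(2π·16.8) = 0.001753 m·K/W
  R'_calcium silicate = ln(0.117/0.0894)/(2πk) = 0.2691/(2π·0.0585) = 0.7320 m·K/W
  R'_ceramic fibre blanket = ln(0.169/0.117)/(2πk) = 0.3677/(2π·0.0775) = 0.7552 m·K/W
  R'_conv,out = 1/(2πr h) = 1/(2π·0.169·7.59) = 0.1241 m·K/W
ΣR = 1.613 m·K/W
ΔT = Q'·ΣR = 129 × 1.613 = 208.1 K
Heat flows outward, so T_out = T_in − ΔT = 225 − 208.1 = 16.9 °C

T_out = 16.9 °C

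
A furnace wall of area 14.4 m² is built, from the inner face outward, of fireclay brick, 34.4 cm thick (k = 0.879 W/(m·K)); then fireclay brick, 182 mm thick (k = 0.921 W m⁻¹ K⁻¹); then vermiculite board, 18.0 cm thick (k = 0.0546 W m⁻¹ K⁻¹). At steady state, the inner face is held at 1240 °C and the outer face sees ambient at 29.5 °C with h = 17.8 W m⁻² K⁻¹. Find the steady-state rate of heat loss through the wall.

Q = 4420 W

Resistance network (inner→outer):
  R_fireclay brick = L/(kA) = 0.344/(0.879·14.4) = 0.02718 K/W
  R_fireclay brick = L/(kA) = 0.182/(0.921·14.4) = 0.01372 K/W
  R_vermiculite board = L/(kA) = 0.180/(0.0546·14.4) = 0.2289 K/W
  R_conv,out = 1/(hA) = 1/(17.8·14.4) = 0.003901 K/W
ΣR = 0.02718 + 0.01372 + 0.2289 + 0.003901 = 0.2737 K/W
Q = ΔT/ΣR = (1240 °C − 29.5 °C)/0.2737 = 4420 W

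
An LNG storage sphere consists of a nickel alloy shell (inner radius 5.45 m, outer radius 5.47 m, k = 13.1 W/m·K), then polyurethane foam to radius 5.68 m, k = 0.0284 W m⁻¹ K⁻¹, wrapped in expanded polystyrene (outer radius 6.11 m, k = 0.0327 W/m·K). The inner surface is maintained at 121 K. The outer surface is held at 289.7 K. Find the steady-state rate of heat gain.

Series thermal resistances, inner to outer:
  R_nickel alloy = (1/5.45 − 1/5.47)/(4πk) = 6.709×10^-4/(4π·13.1) = 4.075×10^-6 K/W
  R_polyurethane foam = (1/5.47 − 1/5.68)/(4πk) = 0.006759/(4π·0.0284) = 0.01894 K/W
  R_expanded polystyrene = (1/5.68 − 1/6.11)/(4πk) = 0.01239/(4π·0.0327) = 0.03015 K/W
ΣR = 4.075×10^-6 + 0.01894 + 0.03015 = 0.04909 K/W
Q = ΔT/ΣR = (121 K − 289.7 K)/0.04909 = -3440 W
(Negative Q ⇒ heat flows inward; heat gain = 3440 W.)

Q = 3.44 kW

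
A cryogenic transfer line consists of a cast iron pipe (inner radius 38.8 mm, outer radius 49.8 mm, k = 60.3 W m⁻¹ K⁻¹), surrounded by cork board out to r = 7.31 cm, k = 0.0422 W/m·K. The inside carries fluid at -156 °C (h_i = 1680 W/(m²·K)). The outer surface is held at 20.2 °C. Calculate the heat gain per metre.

Q' = 121 W/m

Resistance network (inner→outer):
  R'_conv,in = 1/(2πr h) = 1/(2π·0.0388·1680) = 0.002442 m·K/W
  R'_cast iron = ln(0.0498/0.0388)/(2πk) = 0.2496/(2π·60.3) = 6.588×10^-4 m·K/W
  R'_cork board = ln(0.0731/0.0498)/(2πk) = 0.3838/(2π·0.0422) = 1.448 m·K/W
ΣR = 0.002442 + 6.588×10^-4 + 1.448 = 1.451 m·K/W
Q' = ΔT/ΣR = (-156 °C − 20.2 °C)/1.451 = -121 W/m
(Negative Q' ⇒ heat flows inward; heat gain = 121 W/m.)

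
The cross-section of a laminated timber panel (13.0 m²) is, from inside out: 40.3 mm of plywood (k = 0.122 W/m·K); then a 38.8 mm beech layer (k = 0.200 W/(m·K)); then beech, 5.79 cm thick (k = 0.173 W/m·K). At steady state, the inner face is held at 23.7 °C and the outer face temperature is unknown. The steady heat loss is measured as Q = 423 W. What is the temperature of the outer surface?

T_out = -4.25 °C

Sum the resistances:
  R_plywood = L/(kA) = 0.0403/(0.122·13.0) = 0.02541 K/W
  R_beech = L/(kA) = 0.0388/(0.200·13.0) = 0.01492 K/W
  R_beech = L/(kA) = 0.0579/(0.173·13.0) = 0.02574 K/W
ΣR = 0.06608 K/W
ΔT = Q·ΣR = 423 × 0.06608 = 27.95 K
Heat flows outward, so T_out = T_in − ΔT = 23.7 − 27.95 = -4.25 °C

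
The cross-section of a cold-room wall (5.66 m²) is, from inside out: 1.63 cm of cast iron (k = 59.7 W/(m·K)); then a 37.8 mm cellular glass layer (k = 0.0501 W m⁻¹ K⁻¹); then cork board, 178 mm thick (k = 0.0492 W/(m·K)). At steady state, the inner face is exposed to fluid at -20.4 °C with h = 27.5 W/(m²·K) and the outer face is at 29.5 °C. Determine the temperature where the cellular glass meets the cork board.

T = -11.4 °C

Treat each layer as a resistance in series:
  R_conv,in = 1/(hA) = 1/(27.5·5.66) = 0.006425 K/W
  R_cast iron = L/(kA) = 0.0163/(59.7·5.66) = 4.824×10^-5 K/W
  R_cellular glass = L/(kA) = 0.0378/(0.0501·5.66) = 0.1333 K/W
  R_cork board = L/(kA) = 0.178/(0.0492·5.66) = 0.6392 K/W
ΣR = 0.006425 + 4.824×10^-5 + 0.1333 + 0.6392 = 0.7790 K/W
Q = ΔT/ΣR = (-20.4 °C − 29.5 °C)/0.7790 = -64.06 W
From the inner boundary to the cellular glass/cork board interface, ΣR_partial = 0.1398 K/W.
T_interface = T_in − Q·ΣR_partial = -20.4 °C − (-64.06)(0.1398) = -11.4 °C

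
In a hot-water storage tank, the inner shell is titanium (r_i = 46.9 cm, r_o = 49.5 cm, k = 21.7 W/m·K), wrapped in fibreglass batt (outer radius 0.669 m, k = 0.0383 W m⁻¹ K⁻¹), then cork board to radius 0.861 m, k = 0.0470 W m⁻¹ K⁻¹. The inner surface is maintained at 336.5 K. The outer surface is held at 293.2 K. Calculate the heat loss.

Treat each layer as a resistance in series:
  R_titanium = (1/0.469 − 1/0.495)/(4πk) = 0.1120/(4π·21.7) = 4.107×10^-4 K/W
  R_fibreglass batt = (1/0.495 − 1/0.669)/(4πk) = 0.5254/(4π·0.0383) = 1.092 K/W
  R_cork board = (1/0.669 − 1/0.861)/(4πk) = 0.3333/(4π·0.0470) = 0.5644 K/W
ΣR = 4.107×10^-4 + 1.092 + 0.5644 = 1.657 K/W
Q = ΔT/ΣR = (336.5 K − 293.2 K)/1.657 = 26.1 W

Q = 26.1 W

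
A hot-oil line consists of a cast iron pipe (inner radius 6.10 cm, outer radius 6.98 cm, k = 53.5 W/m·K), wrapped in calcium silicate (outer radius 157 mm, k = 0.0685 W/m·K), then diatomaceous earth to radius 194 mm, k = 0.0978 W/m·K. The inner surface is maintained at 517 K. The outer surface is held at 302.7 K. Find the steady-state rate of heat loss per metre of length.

Series thermal resistances, inner to outer:
  R'_cast iron = ln(0.0698/0.0610)/(2πk) = 0.1348/(2π·53.5) = 4.009×10^-4 m·K/W
  R'_calcium silicate = ln(0.157/0.0698)/(2πk) = 0.8106/(2π·0.0685) = 1.883 m·K/W
  R'_diatomaceous earth = ln(0.194/0.157)/(2πk) = 0.2116/(2π·0.0978) = 0.3444 m·K/W
ΣR = 4.009×10^-4 + 1.883 + 0.3444 = 2.228 m·K/W
Q' = ΔT/ΣR = (517 K − 302.7 K)/2.228 = 96.2 W/m

Q' = 96.2 W/m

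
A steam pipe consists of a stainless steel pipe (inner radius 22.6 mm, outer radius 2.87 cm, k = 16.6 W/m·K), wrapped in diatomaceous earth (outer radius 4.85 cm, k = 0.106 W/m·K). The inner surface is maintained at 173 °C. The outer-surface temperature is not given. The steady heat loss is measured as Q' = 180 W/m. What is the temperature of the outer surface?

T_out = 30.8 °C

Series resistances:
  R'_stainless steel = ln(0.0287/0.0226)/(2πk) = 0.2389/(2π·16.6) = 0.002291 m·K/W
  R'_diatomaceous earth = ln(0.0485/0.0287)/(2πk) = 0.5247/(2π·0.106) = 0.7878 m·K/W
ΣR = 0.7901 m·K/W
ΔT = Q'·ΣR = 180 × 0.7901 = 142.2 K
Heat flows outward, so T_out = T_in − ΔT = 173 − 142.2 = 30.8 °C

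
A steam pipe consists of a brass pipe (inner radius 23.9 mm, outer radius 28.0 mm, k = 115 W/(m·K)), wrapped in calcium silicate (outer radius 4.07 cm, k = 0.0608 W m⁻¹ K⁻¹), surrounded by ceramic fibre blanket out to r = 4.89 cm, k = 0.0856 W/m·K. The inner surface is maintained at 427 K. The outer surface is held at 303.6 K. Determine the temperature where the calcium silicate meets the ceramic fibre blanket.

T = 335.5 K

Treat each layer as a resistance in series:
  R'_brass = ln(0.0280/0.0239)/(2πk) = 0.1583/(2π·115) = 2.191×10^-4 m·K/W
  R'_calcium silicate = ln(0.0407/0.0280)/(2πk) = 0.3740/(2π·0.0608) = 0.9791 m·K/W
  R'_ceramic fibre blanket = ln(0.0489/0.0407)/(2πk) = 0.1835/(2π·0.0856) = 0.3413 m·K/W
ΣR = 2.191×10^-4 + 0.9791 + 0.3413 = 1.321 m·K/W
Q' = ΔT/ΣR = (427 K − 303.6 K)/1.321 = 93.41 W/m
From the inner boundary to the calcium silicate/ceramic fibre blanket interface, ΣR_partial = 0.9793 m·K/W.
T_interface = T_in − Q'·ΣR_partial = 427 K − (93.41)(0.9793) = 335.5 K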